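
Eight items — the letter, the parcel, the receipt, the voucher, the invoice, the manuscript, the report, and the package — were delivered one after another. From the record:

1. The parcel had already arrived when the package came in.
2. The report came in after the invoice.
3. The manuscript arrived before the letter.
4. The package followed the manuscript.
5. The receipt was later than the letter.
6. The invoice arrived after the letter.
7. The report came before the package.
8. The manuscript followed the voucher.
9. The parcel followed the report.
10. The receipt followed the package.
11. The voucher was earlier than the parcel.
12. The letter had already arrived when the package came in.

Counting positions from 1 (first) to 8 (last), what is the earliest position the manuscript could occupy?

The voucher must come before the manuscript — 1 forced predecessor.
Nothing else is forced ahead of the manuscript, so its earliest slot is position 1 + 1 = 2.

2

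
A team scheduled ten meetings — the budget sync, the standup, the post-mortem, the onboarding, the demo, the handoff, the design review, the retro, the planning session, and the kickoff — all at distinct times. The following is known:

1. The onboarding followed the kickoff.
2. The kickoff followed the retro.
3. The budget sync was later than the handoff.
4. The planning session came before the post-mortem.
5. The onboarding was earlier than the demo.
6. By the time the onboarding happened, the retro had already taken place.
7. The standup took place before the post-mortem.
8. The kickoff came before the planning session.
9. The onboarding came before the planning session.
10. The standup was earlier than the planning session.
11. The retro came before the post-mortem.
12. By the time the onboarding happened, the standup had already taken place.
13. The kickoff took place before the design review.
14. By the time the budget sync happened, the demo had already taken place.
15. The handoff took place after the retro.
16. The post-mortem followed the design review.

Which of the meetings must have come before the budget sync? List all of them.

Directly stated before the budget sync: the demo and the handoff.
The kickoff reaches the budget sync via the kickoff → the onboarding → the demo → the budget sync.
The onboarding reaches the budget sync via the onboarding → the demo → the budget sync.
The retro reaches the budget sync via the retro → the handoff → the budget sync.
Likewise the standup reaches the budget sync by chaining the stated constraints.

the demo, the handoff, the kickoff, the onboarding, the retro, the standup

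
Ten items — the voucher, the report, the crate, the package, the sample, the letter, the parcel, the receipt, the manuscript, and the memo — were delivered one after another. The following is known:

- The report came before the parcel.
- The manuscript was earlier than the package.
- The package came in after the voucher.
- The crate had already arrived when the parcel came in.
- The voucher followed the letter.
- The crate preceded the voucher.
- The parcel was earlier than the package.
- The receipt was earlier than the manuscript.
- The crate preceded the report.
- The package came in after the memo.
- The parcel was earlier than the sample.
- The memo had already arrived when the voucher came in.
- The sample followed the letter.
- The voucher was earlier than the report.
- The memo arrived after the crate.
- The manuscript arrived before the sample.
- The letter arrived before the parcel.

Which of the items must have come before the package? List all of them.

Directly stated before the package: the manuscript, the memo, the parcel, and the voucher.
The crate reaches the package via the crate → the memo → the package.
The letter reaches the package via the letter → the parcel → the package.
The receipt reaches the package via the receipt → the manuscript → the package.
Likewise the report reaches the package by chaining the stated constraints.

the crate, the letter, the manuscript, the memo, the parcel, the receipt, the report, the voucher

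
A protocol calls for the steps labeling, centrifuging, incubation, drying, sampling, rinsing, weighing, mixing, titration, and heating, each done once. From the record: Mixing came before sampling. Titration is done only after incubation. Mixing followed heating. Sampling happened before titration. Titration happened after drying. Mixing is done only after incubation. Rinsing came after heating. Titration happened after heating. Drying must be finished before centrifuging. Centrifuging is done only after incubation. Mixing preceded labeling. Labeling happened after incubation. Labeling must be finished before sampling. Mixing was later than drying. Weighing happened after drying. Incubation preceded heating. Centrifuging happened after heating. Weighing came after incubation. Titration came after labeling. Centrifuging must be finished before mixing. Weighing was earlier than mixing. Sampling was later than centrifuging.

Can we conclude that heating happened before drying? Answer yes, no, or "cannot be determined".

No chain of stated constraints runs from heating to drying, and none runs from drying to heating either.
So the relative order of heating and drying is not fixed by the given facts.

cannot be determined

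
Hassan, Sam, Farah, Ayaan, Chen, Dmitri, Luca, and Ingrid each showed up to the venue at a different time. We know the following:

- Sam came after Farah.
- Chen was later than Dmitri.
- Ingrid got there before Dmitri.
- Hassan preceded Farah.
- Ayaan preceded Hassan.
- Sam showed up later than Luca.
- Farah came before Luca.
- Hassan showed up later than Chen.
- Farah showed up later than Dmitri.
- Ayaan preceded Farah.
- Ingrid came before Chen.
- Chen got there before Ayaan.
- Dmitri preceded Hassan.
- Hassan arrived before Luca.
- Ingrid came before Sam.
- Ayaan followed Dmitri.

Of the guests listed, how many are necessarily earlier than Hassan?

Directly stated before Hassan: Ayaan, Chen, and Dmitri.
Ingrid reaches Hassan via Ingrid → Chen → Hassan.
No chain forces Sam (or any of the others) ahead of Hassan.
That's Ayaan, Chen, Dmitri, and Ingrid — 4 in all.

4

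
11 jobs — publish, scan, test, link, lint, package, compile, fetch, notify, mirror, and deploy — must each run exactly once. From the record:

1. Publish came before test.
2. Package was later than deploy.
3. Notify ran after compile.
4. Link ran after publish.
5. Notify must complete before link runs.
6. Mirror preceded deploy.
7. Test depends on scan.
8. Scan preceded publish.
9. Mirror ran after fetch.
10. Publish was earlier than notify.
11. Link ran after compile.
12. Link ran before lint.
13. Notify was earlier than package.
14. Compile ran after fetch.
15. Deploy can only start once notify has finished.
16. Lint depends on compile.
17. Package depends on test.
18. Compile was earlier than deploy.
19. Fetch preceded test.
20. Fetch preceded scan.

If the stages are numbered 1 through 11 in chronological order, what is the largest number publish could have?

5

Publish must come before deploy, link, lint, notify, package, and test — 6 stages forced after it.
Everything else can be placed before publish in some valid order, so publish can sit as late as position 11 − 6 = 5.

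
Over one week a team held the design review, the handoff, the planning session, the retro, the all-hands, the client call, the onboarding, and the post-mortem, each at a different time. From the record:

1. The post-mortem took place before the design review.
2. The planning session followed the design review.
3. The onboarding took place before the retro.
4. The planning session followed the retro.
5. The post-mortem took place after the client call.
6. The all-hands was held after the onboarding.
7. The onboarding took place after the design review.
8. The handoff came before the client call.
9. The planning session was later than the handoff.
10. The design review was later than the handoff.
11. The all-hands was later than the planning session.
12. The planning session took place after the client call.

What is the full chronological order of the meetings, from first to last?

The constraints fix every adjacent pair, so only one ordering works:
the handoff → the client call → the post-mortem → the design review → the onboarding → the retro → the planning session → the all-hands.

the handoff, the client call, the post-mortem, the design review, the onboarding, the retro, the planning session, the all-hands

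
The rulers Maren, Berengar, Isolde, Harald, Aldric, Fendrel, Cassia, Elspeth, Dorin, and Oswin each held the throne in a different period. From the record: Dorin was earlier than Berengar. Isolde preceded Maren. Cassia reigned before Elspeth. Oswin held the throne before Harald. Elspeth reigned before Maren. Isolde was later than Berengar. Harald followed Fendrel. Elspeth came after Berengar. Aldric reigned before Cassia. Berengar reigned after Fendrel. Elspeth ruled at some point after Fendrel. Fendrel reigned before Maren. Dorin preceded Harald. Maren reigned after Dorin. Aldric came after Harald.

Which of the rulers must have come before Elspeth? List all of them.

Aldric, Berengar, Cassia, Dorin, Fendrel, Harald, Oswin

Directly stated before Elspeth: Berengar, Cassia, and Fendrel.
Aldric reaches Elspeth via Aldric → Cassia → Elspeth.
Dorin reaches Elspeth via Dorin → Berengar → Elspeth.
Harald reaches Elspeth via Harald → Aldric → Cassia → Elspeth.
Likewise Oswin reaches Elspeth by chaining the stated constraints.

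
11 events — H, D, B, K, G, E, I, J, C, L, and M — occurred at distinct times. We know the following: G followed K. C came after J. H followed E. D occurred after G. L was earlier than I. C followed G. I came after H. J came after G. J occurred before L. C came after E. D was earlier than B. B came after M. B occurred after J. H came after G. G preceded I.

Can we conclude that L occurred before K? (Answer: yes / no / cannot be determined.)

Tracing the constraints gives K → G → J → L, so K must come before L.
That means L cannot be before K.

no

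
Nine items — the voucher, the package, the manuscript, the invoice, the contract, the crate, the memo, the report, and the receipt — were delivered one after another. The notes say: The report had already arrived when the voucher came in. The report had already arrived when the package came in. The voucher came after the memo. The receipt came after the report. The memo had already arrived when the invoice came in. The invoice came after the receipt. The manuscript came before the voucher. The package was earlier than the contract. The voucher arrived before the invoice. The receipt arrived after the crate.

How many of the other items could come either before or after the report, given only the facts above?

Forced after the report: the contract, the invoice, the package, the receipt, and the voucher.
That leaves the crate, the manuscript, and the memo with no forced order relative to the report — 3.

3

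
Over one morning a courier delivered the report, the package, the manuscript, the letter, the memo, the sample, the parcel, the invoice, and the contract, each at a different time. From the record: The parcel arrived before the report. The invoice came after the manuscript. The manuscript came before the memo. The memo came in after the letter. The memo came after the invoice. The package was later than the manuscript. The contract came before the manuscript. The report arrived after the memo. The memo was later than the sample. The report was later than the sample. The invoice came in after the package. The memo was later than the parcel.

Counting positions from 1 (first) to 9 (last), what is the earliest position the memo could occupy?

8

The contract, the invoice, the letter, the manuscript, the package, the parcel, and the sample must all come before the memo — 7 forced predecessors.
Nothing else is forced ahead of the memo, so its earliest slot is position 7 + 1 = 8.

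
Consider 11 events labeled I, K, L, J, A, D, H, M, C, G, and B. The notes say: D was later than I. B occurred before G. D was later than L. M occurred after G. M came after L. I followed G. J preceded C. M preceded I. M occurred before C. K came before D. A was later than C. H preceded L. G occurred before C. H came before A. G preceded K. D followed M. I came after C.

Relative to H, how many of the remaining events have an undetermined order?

Forced after H: A, C, D, I, L, and M.
That leaves B, G, J, and K with no forced order relative to H — 4.

4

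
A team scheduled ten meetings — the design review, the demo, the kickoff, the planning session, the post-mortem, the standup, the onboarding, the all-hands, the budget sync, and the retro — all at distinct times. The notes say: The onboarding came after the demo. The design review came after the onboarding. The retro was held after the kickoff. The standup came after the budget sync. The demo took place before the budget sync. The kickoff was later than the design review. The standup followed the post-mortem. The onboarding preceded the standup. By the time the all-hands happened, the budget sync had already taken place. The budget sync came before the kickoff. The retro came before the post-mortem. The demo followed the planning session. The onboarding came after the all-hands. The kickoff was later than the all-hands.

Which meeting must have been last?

the standup

Every other meeting has a chain of constraints placing it before the standup, so the standup is last.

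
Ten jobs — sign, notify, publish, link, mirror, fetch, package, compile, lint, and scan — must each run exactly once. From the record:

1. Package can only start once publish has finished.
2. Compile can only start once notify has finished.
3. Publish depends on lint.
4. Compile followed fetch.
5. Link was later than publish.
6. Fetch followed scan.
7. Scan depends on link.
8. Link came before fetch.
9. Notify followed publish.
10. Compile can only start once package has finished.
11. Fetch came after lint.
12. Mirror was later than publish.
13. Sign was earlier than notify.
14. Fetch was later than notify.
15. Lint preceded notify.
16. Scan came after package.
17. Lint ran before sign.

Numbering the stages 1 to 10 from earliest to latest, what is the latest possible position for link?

Link must come before compile, fetch, and scan — 3 stages forced after it.
Everything else can be placed before link in some valid order, so link can sit as late as position 10 − 3 = 7.

7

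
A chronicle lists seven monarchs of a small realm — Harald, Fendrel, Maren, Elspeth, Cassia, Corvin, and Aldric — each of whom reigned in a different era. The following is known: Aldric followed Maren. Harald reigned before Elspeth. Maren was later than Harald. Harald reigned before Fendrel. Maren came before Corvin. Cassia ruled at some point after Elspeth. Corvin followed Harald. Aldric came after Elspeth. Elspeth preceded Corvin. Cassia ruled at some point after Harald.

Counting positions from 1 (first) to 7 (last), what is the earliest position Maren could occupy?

Harald must come before Maren — 1 forced predecessor.
Nothing else is forced ahead of Maren, so their earliest slot is position 1 + 1 = 2.

2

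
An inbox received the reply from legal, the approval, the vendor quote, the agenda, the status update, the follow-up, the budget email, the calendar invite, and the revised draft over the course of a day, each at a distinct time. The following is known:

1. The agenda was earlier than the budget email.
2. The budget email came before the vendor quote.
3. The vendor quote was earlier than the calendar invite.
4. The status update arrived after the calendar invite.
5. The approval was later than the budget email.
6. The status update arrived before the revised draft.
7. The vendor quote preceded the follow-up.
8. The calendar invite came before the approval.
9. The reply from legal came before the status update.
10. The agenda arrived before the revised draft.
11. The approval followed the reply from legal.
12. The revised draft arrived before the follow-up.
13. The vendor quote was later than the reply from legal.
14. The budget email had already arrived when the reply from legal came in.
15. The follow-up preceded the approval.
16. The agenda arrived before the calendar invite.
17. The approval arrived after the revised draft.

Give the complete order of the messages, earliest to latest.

the agenda, the budget email, the reply from legal, the vendor quote, the calendar invite, the status update, the revised draft, the follow-up, the approval

The constraints fix every adjacent pair, so only one ordering works:
the agenda → the budget email → the reply from legal → the vendor quote → the calendar invite → the status update → the revised draft → the follow-up → the approval.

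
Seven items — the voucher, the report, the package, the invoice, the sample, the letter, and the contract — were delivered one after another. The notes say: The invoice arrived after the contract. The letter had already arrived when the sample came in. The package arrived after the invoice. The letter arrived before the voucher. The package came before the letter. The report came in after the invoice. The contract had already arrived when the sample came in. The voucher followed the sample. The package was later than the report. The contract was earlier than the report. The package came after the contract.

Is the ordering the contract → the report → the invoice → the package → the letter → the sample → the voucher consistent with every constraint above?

no

The constraints require the invoice before the report, but in the proposed sequence the report appears ahead of the invoice. That one violation is enough.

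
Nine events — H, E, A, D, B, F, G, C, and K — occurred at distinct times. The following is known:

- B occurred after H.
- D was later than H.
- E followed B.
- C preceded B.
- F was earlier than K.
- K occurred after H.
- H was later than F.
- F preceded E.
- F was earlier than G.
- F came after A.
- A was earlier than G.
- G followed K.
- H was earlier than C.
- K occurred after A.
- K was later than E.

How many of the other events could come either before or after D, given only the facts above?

5

Forced before D: A, F, and H.
That leaves B, C, E, G, and K with no forced order relative to D — 5.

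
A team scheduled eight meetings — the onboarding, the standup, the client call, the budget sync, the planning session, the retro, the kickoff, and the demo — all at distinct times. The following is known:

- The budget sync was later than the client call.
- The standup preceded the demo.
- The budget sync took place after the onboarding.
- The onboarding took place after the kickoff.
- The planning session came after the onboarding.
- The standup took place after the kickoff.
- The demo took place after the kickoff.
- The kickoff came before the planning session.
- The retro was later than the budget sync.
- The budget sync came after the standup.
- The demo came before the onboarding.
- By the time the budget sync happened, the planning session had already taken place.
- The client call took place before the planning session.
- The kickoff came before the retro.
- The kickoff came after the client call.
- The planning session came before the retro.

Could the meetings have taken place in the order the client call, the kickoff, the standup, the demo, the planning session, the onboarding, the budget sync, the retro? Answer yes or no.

The constraints require the onboarding before the planning session, but in the proposed sequence the planning session appears ahead of the onboarding. That one violation is enough.

no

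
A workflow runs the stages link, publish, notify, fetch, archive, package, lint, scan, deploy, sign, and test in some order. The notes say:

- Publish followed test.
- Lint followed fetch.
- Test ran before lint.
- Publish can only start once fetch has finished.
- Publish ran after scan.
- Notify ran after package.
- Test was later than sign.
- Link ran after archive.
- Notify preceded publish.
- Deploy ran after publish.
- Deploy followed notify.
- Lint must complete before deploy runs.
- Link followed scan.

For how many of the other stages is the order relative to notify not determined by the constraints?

7

Forced before notify: package; forced after notify: deploy and publish.
That leaves archive, fetch, link, lint, scan, sign, and test with no forced order relative to notify — 7.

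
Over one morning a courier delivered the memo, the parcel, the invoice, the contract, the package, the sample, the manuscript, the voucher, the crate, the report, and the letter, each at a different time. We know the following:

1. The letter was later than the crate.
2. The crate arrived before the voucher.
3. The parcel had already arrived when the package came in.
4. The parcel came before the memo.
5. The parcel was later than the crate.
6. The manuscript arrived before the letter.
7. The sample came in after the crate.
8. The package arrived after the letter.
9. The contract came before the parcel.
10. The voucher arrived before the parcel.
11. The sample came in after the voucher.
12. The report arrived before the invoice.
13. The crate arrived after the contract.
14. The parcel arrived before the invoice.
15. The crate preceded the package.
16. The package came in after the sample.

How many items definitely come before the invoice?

Directly stated before the invoice: the parcel and the report.
The contract reaches the invoice via the contract → the parcel → the invoice.
The crate reaches the invoice via the crate → the parcel → the invoice.
The voucher reaches the invoice via the voucher → the parcel → the invoice.
That's the contract, the crate, the parcel, the report, and the voucher — 5 in all.

5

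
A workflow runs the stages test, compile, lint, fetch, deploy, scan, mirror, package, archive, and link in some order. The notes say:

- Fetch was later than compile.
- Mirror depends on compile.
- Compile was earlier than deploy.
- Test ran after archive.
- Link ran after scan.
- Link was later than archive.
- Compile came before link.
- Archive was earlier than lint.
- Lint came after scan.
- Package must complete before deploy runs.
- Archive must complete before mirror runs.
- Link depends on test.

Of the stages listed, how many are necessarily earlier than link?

Directly stated before link: archive, compile, scan, and test.
No chain forces package (or any of the others) ahead of link.
That's archive, compile, scan, and test — 4 in all.

4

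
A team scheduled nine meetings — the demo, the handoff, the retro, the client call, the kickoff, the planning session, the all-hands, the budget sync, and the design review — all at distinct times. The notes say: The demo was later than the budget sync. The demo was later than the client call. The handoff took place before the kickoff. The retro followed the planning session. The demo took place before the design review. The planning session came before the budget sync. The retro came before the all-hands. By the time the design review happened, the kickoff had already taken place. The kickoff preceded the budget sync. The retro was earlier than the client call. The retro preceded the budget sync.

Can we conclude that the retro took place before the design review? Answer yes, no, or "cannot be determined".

Chain the constraints: the retro → the client call → the demo → the design review. Each link is directly stated, so the retro comes before the design review.

yes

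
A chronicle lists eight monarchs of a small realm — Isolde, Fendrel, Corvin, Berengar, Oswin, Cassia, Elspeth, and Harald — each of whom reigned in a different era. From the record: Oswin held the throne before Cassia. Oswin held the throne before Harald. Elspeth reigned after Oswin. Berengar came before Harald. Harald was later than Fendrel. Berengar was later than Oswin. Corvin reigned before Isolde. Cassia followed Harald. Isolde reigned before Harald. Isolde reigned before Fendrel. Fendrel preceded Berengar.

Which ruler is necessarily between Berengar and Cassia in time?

Tracing the constraints gives Berengar → Harald → Cassia, so Harald sits after Berengar and before Cassia.
No other ruler is forced both after Berengar and before Cassia.

Harald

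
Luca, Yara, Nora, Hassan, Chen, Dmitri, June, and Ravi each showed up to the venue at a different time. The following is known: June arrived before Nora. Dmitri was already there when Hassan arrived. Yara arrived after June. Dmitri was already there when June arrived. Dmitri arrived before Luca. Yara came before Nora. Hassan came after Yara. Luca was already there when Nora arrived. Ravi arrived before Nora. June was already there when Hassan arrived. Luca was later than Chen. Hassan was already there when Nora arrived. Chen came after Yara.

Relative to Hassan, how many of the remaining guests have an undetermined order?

3

Forced before Hassan: Dmitri, June, and Yara; forced after Hassan: Nora.
That leaves Chen, Luca, and Ravi with no forced order relative to Hassan — 3.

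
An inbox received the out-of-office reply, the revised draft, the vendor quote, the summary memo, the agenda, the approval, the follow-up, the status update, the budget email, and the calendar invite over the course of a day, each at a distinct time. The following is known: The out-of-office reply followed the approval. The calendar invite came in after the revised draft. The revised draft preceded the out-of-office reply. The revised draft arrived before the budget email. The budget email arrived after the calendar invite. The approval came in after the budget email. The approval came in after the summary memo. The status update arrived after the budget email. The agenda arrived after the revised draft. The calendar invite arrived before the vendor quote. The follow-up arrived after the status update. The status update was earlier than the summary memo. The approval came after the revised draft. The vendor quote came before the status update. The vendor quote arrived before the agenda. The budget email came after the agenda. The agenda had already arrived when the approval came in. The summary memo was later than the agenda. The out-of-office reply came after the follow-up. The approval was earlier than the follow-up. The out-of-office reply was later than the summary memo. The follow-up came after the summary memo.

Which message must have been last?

Every other message has a chain of constraints placing it before the out-of-office reply, so the out-of-office reply is last.

the out-of-office reply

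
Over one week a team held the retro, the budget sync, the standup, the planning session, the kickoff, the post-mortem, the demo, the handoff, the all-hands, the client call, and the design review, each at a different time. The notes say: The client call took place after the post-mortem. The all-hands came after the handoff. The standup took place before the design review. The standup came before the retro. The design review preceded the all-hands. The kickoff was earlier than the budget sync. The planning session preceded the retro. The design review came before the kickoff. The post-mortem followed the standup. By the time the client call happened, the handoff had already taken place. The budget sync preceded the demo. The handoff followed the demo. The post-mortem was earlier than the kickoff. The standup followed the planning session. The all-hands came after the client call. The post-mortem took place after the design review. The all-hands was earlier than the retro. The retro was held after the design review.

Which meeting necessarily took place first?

The planning session has a chain of constraints placing it before every other meeting, so the planning session must be first.

the planning session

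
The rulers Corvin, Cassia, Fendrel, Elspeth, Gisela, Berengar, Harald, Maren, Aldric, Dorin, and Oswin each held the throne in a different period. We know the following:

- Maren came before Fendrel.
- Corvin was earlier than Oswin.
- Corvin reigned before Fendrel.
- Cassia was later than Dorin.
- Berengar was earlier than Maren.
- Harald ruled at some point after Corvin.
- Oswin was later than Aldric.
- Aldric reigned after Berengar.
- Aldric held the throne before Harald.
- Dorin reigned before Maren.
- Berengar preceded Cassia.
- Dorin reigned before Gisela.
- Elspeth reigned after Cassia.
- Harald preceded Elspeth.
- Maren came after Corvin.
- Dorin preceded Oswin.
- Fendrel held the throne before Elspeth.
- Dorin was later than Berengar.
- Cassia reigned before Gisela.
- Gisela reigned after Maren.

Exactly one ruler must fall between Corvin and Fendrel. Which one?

Tracing the constraints gives Corvin → Maren → Fendrel, so Maren sits after Corvin and before Fendrel.
No other ruler is forced both after Corvin and before Fendrel.

Maren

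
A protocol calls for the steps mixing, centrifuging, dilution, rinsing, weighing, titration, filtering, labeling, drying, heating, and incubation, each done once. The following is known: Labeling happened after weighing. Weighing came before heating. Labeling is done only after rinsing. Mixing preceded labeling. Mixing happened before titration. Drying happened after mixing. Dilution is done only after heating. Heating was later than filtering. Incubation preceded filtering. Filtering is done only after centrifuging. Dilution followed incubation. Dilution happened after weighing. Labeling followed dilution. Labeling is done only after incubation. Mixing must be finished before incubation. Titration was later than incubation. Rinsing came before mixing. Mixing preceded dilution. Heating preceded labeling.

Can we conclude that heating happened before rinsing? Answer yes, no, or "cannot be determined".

Tracing the constraints gives rinsing → mixing → incubation → filtering → heating, so rinsing must come before heating.
That means heating cannot be before rinsing.

no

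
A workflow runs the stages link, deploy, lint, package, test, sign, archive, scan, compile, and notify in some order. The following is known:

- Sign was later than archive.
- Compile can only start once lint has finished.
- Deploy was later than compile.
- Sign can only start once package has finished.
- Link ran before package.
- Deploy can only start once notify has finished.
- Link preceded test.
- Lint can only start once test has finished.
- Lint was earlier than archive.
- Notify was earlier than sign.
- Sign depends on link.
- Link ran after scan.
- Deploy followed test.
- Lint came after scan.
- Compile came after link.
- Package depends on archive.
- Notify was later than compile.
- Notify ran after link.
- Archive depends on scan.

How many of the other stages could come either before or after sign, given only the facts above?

1

Forced before sign: archive, compile, link, lint, notify, package, scan, and test.
That leaves deploy with no forced order relative to sign — 1.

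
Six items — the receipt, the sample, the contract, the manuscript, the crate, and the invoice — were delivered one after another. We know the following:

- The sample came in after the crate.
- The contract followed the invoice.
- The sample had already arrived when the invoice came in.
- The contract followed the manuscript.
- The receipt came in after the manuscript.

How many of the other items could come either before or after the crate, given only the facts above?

2

Forced after the crate: the contract, the invoice, and the sample.
That leaves the manuscript and the receipt with no forced order relative to the crate — 2.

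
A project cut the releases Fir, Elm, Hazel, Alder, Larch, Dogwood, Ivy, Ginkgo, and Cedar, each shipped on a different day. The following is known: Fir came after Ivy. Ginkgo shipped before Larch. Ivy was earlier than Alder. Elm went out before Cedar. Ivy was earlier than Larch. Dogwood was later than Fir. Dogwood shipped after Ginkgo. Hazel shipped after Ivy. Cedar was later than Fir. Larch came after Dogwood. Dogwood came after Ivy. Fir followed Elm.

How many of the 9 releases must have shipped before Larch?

5

Directly stated before Larch: Dogwood, Ginkgo, and Ivy.
Elm reaches Larch via Elm → Fir → Dogwood → Larch.
Fir reaches Larch via Fir → Dogwood → Larch.
No chain forces Cedar (or any of the others) ahead of Larch.
That's Dogwood, Elm, Fir, Ginkgo, and Ivy — 5 in all.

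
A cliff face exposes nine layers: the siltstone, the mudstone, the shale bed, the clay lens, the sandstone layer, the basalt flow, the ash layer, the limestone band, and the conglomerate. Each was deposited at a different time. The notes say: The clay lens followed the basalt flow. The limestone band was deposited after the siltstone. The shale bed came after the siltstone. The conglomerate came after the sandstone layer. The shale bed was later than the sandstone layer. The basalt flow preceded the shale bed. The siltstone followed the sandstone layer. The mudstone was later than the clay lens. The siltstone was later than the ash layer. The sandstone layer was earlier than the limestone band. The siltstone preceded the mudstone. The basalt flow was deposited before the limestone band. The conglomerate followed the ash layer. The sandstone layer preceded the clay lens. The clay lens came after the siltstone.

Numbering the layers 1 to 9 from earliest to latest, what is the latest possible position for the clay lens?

The clay lens must come before the mudstone — 1 layer forced after it.
Everything else can be placed before the clay lens in some valid order, so the clay lens can sit as late as position 9 − 1 = 8.

8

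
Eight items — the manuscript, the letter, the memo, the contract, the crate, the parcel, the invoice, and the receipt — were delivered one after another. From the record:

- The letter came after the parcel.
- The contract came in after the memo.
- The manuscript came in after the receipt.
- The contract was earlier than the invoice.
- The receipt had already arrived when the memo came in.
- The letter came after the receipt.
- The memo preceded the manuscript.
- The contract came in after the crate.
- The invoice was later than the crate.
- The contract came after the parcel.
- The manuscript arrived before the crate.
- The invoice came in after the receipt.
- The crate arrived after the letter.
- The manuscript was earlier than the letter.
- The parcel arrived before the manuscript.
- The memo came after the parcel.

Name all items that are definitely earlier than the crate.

the letter, the manuscript, the memo, the parcel, the receipt

Directly stated before the crate: the letter and the manuscript.
The memo reaches the crate via the memo → the manuscript → the crate.
The parcel reaches the crate via the parcel → the letter → the crate.
The receipt reaches the crate via the receipt → the letter → the crate.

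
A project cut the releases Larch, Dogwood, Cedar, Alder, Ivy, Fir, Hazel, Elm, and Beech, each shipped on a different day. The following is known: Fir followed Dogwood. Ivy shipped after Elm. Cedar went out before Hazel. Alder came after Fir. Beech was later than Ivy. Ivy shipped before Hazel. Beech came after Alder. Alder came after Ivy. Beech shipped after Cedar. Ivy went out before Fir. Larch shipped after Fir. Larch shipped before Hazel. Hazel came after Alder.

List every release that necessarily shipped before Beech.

Directly stated before Beech: Alder, Cedar, and Ivy.
Dogwood reaches Beech via Dogwood → Fir → Alder → Beech.
Elm reaches Beech via Elm → Ivy → Beech.
Fir reaches Beech via Fir → Alder → Beech.

Alder, Cedar, Dogwood, Elm, Fir, Ivy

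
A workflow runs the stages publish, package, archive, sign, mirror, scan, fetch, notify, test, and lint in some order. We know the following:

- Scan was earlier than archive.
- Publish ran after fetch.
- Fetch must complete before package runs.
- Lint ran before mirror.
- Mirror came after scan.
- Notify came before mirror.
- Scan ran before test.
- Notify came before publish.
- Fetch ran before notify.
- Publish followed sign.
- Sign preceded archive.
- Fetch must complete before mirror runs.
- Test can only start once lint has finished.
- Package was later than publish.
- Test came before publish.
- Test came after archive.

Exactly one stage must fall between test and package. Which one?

publish

Tracing the constraints gives test → publish → package, so publish sits after test and before package.
No other stage is forced both after test and before package.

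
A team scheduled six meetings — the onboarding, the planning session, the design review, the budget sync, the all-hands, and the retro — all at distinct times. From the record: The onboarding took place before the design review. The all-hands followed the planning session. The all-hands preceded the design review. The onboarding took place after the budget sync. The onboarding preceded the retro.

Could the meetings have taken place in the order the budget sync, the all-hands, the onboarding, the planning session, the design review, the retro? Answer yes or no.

no

The constraints require the planning session before the all-hands, but in the proposed sequence the all-hands appears ahead of the planning session. That one violation is enough.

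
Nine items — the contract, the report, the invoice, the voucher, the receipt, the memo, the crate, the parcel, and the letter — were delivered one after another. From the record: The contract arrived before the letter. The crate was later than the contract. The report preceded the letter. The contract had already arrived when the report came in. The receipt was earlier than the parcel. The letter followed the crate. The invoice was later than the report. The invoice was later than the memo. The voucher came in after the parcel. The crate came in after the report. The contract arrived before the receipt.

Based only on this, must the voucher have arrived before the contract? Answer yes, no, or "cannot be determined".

Tracing the constraints gives the contract → the receipt → the parcel → the voucher, so the contract must come before the voucher.
That means the voucher cannot be before the contract.

no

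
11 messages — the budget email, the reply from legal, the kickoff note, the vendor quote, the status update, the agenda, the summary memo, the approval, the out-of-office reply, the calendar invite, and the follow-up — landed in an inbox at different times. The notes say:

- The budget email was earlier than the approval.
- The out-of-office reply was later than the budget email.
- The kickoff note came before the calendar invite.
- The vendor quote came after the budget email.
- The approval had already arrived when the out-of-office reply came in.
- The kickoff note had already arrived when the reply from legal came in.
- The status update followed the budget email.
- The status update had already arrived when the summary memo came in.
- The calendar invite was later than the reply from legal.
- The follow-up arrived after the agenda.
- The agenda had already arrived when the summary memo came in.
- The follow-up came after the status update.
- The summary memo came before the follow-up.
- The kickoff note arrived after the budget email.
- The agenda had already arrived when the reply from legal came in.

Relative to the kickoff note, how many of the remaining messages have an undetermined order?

Forced before the kickoff note: the budget email; forced after the kickoff note: the calendar invite and the reply from legal.
That leaves the agenda, the approval, the follow-up, the out-of-office reply, the status update, the summary memo, and the vendor quote with no forced order relative to the kickoff note — 7.

7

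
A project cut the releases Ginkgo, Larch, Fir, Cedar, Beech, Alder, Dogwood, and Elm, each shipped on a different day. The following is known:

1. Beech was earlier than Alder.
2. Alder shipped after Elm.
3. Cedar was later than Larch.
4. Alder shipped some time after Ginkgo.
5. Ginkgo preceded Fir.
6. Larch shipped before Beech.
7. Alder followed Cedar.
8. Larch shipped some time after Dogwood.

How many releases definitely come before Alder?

Directly stated before Alder: Beech, Cedar, Elm, and Ginkgo.
Dogwood reaches Alder via Dogwood → Larch → Cedar → Alder.
Larch reaches Alder via Larch → Cedar → Alder.
No chain forces Fir ahead of Alder.
That's Beech, Cedar, Dogwood, Elm, Ginkgo, and Larch — 6 in all.

6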